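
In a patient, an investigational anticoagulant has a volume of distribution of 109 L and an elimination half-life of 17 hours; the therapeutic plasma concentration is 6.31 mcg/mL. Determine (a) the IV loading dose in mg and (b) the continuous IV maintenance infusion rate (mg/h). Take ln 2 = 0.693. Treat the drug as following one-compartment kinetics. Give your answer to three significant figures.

LD = Vd × C = 109.0 × 6.31 = 687.8 mg
CL = 0.693 × Vd / t½ = 0.693 × 109.0 / 17 = 4.443 L/h
Infusion rate = CL × Css = 4.443 × 6.31 = 28.04 mg/h

(a) 688 mg; (b) 28.0 mg/h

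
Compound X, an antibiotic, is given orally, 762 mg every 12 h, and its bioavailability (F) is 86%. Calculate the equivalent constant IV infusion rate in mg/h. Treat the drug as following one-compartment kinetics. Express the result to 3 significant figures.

54.6 mg/h

Equivalent systemic input: infusion rate = F·D/τ.
Rate = 0.86 × 762 / 12 = 54.61 mg/h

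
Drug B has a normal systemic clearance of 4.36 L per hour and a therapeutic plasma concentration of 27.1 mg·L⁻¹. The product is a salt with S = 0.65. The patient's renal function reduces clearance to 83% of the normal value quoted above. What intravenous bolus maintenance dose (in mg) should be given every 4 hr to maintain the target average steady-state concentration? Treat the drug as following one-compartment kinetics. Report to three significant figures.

604 mg

Patient clearance = 0.83 × 4.360 = 3.619 L/h
D = CL × Css × τ / S = 3.619 × 27.1 × 4 / 0.65 = 603.5 mg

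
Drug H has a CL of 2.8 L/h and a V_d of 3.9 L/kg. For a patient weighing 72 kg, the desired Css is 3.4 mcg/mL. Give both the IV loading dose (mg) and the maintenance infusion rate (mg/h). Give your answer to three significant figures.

(a) 955 mg; (b) 9.52 mg/h

Vd(total) = 72 kg × 3.9 L/kg = 280.8 L
Loading dose = Vd × C = 280.8 × 3.4 = 954.7 mg
Maintenance infusion rate = CL × Css = 2.800 × 3.4 = 9.520 mg/h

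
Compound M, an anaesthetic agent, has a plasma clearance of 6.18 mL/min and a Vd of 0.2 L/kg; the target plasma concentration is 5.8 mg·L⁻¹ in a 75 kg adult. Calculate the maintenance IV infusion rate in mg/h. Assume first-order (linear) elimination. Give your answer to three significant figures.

2.15 mg/h

CL = 6.18 mL/min × 60/1000 = 0.3708 L/h
Vd does not affect the maintenance rate; only clearance governs steady-state input.
Infusion rate = CL · Css = 0.3708 L/h × 5.8 mg/L = 2.151 mg/h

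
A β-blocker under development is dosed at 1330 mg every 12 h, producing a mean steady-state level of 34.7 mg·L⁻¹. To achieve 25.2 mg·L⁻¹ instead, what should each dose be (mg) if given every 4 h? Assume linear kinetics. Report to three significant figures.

322 mg

With linear kinetics, Css is proportional to dose rate (D/τ) at fixed clearance.
D₂ = D₁ × (Css,target / Css,current) × (τ₂/τ₁) = 1330 × (25.2/34.7) × (4/12) = 322.0 mg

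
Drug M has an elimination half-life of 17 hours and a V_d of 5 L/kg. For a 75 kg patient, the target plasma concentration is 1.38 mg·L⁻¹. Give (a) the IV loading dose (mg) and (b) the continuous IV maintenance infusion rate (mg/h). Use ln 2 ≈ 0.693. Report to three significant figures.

(a) 518 mg; (b) 21.1 mg/h

Total Vd = 5 × 75 = 375.0 L
LD = Vd × C = 375.0 × 1.38 = 517.5 mg
CL = 0.693 × Vd / t½ = 0.693 × 375.0 / 17 = 15.29 L/h
Infusion rate = CL × Css = 15.29 × 1.38 = 21.10 mg/h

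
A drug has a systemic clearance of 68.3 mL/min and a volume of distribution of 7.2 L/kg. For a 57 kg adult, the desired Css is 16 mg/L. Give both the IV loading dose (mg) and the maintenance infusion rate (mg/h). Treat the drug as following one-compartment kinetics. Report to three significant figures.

(a) 6570 mg; (b) 65.6 mg/h

Vd = 7.2 L/kg × 57 kg = 410.4 L
Loading: fill Vd to C_target → 410.4 L × 16 mg/L = 6566 mg
CL = 68.3 mL/min = 68.3 × 0.06 = 4.098 L/h
Maintenance: replace elimination → rate = CL × Css = 4.098 × 16 = 65.57 mg/h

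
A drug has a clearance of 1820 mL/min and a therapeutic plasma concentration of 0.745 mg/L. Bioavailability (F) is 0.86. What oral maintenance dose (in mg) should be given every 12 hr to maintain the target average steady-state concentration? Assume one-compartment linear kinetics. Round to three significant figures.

1140 mg

Convert clearance: 1820 mL/min × 60 min/h ÷ 1000 mL/L = 109.2 L/h
At steady state, dose per interval replaces the amount cleared in that interval: F·D/τ = CL·Css.
D = CL × Css × τ / F = 109.2 × 0.745 × 12 / 0.86 = 1135 mg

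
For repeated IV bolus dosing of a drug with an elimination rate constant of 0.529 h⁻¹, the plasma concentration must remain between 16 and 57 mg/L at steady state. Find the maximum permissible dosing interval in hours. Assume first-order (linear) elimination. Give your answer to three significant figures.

Between IV bolus doses, concentration decays as C = C₀·e^(−kτ), so C_peak/C_trough = e^(kτ).
τ_max = ln(C_peak/C_trough) / k = ln(57/16) / 0.5290 = 1.270 / 0.5290 = 2.401 h

2.40 h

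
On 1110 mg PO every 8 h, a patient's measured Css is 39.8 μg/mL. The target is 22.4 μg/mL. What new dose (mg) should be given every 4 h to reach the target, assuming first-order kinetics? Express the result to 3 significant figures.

With linear kinetics, Css is proportional to dose rate (D/τ) at fixed clearance.
D₂ = D₁ × (Css,target / Css,current) × (τ₂/τ₁) = 1110 × (22.4/39.8) × (4/8) = 312.4 mg

312 mg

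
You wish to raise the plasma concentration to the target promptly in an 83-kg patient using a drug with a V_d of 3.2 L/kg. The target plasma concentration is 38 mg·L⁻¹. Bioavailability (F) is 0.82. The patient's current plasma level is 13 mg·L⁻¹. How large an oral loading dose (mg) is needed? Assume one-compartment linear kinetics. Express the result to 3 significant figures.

8100 mg

Vd = 3.2 L/kg × 83 kg = 265.6 L
The loading dose fills Vd to the target concentration.
Concentration deficit ΔC = 38 − 13 = 25.00 mg/L
LD = Vd × ΔC / F = 265.6 × 25.00 / 0.82 = 8098 mg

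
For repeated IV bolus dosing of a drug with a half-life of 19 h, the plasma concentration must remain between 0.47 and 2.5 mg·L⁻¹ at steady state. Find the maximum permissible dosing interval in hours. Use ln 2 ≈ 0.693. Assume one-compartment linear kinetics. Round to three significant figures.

k = 0.693 / t½ = 0.693 / 19 = 0.03647 h⁻¹
Between IV bolus doses, concentration decays as C = C₀·e^(−kτ), so C_peak/C_trough = e^(kτ).
τ_max = ln(C_peak/C_trough) / k = ln(2.5/0.47) / 0.03647 = 1.671 / 0.03647 = 45.82 h

45.8 h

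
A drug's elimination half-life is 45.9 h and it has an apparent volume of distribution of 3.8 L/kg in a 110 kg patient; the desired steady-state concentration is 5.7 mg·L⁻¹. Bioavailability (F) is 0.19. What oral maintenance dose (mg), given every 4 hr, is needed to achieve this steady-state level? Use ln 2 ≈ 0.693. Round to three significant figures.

757 mg

Vd = 3.8 L/kg × 110 kg = 418.0 L
CL = ln 2 · Vd / t½ = 0.693 × 418.0 / 45.9 = 6.311 L/h
D = CL × Css × τ / F = 6.311 × 5.7 × 4 / 0.19 = 757.3 mg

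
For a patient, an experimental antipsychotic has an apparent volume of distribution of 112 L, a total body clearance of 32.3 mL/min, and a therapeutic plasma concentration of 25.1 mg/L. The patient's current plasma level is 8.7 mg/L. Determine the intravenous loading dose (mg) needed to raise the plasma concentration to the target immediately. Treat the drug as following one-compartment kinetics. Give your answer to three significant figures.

1840 mg

Concentration deficit ΔC = 25.1 − 8.7 = 16.40 mg/L
LD = Vd × ΔC = 112.0 × 16.40 = 1837 mg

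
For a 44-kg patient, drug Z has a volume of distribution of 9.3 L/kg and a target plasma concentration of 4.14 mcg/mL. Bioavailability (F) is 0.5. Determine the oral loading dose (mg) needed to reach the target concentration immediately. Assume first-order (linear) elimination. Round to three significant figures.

Total Vd = 9.3 × 44 = 409.2 L
LD = Vd × C / F = 409.2 × 4.140 / 0.5 = 3388 mg

3390 mg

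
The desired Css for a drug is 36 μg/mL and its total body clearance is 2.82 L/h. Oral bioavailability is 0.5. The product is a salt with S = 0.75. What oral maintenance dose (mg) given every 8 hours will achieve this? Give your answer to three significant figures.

2170 mg

At steady state, dose per interval replaces the amount cleared in that interval: F·S·D/τ = CL·Css.
D = CL × Css × τ / F / S = 2.820 × 36 × 8 / 0.5 / 0.75 = 2166 mg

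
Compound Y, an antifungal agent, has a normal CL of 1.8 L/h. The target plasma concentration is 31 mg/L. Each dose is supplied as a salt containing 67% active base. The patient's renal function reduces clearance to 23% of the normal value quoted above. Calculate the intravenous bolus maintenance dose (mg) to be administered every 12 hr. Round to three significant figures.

230 mg

Patient clearance = 0.23 × 1.800 = 0.4140 L/h
At steady state, dose per interval replaces the amount cleared in that interval: S·D/τ = CL·Css.
D = CL × Css × τ / S = 0.4140 × 31 × 12 / 0.67 = 229.9 mg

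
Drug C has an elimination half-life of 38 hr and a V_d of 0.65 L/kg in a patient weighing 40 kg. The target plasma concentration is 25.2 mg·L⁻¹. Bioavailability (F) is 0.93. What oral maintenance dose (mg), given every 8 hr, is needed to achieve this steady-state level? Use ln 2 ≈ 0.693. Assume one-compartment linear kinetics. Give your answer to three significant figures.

103 mg

Vd = 0.65 L/kg × 40 kg = 26.00 L
k = 0.693/38 = 0.01824 h⁻¹, so CL = k·Vd = 0.01824 × 26.00 = 0.4742 L/h
D = CL × Css × τ / F = 0.4742 × 25.2 × 8 / 0.93 = 102.8 mg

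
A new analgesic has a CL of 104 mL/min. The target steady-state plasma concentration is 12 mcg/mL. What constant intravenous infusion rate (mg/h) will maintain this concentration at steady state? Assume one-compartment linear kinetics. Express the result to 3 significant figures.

CL = 104 mL/min = 104 × 0.06 = 6.240 L/h
At steady state, infusion rate equals elimination rate: rate in = CL × Css.
R₀ = 6.240 × 12 = 74.88 mg/h

74.9 mg/h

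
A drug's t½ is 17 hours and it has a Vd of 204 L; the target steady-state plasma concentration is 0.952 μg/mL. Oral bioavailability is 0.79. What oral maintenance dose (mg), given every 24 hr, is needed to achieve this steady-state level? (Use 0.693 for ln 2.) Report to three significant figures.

CL = 0.693 × Vd / t½ = 0.693 × 204.0 / 17 = 8.316 L/h
D = CL × Css × τ / F = 8.316 × 0.952 × 24 / 0.79 = 240.5 mg

241 mg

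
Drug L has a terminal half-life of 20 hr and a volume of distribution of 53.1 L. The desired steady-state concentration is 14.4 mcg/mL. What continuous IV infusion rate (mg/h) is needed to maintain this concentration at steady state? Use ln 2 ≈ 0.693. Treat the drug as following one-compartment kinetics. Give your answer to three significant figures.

26.5 mg/h

CL = ln 2 · Vd / t½ = 0.693 × 53.10 / 20 = 1.840 L/h
Infusion rate = CL × Css = 1.840 × 14.4 = 26.50 mg/h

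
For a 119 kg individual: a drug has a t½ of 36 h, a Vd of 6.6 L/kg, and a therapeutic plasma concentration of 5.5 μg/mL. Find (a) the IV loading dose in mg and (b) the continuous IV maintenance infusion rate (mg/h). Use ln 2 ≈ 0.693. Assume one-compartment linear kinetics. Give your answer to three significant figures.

Total Vd = 6.6 × 119 = 785.4 L
LD = Vd × C = 785.4 × 5.5 = 4320 mg
CL = 0.693 × Vd / t½ = 0.693 × 785.4 / 36 = 15.12 L/h
Infusion rate = CL × Css = 15.12 × 5.5 = 83.16 mg/h

(a) 4320 mg; (b) 83.2 mg/h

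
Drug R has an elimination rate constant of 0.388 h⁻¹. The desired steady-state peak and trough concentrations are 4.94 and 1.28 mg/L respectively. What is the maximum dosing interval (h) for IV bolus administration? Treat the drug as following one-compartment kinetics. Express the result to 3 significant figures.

3.48 h

Between IV bolus doses, concentration decays as C = C₀·e^(−kτ), so C_peak/C_trough = e^(kτ).
τ_max = ln(C_peak/C_trough) / k = ln(4.94/1.28) / 0.3880 = 1.351 / 0.3880 = 3.482 h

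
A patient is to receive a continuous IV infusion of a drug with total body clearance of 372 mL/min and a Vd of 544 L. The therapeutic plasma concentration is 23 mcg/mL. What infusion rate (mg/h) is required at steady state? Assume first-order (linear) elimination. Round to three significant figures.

Convert clearance: 372 mL/min × 60 min/h ÷ 1000 mL/L = 22.32 L/h
Infusion rate = CL · Css = 22.32 L/h × 23 mg/L = 513.4 mg/h

513 mg/h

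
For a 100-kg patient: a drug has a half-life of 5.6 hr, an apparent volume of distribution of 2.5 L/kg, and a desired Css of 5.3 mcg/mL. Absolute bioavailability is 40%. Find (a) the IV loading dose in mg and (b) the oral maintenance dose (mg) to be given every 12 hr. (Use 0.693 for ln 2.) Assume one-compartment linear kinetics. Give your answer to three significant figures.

Vd = 2.5 L/kg × 100 kg = 250.0 L
LD = Vd × C = 250.0 × 5.3 = 1325 mg
CL = 0.693 × Vd / t½ = 0.693 × 250.0 / 5.6 = 30.94 L/h
D = CL × Css × τ / F = 30.94 × 5.3 × 12 / 0.4 = 4919 mg

(a) 1330 mg; (b) 4920 mg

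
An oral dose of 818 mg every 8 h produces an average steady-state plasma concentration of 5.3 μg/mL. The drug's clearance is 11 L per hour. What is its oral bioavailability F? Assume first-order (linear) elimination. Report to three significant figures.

F·D/τ = CL·Css at steady state → F = CL·Css·τ / D.
F = 11 × 5.3 × 8 / 818 = 0.570

0.570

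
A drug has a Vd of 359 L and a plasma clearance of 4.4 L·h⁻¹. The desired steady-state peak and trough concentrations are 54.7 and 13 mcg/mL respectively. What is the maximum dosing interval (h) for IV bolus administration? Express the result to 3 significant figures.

117 h

k = CL / Vd = 4.400 / 359.0 = 0.01226 h⁻¹
Between IV bolus doses, concentration decays as C = C₀·e^(−kτ), so C_peak/C_trough = e^(kτ).
τ_max = ln(C_peak/C_trough) / k = ln(54.7/13) / 0.01226 = 1.437 / 0.01226 = 117.2 h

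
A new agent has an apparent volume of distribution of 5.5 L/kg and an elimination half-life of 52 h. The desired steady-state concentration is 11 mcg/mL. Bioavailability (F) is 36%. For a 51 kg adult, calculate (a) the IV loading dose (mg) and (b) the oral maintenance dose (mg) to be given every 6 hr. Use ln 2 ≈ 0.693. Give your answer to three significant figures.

Vd(total) = 51 kg × 5.5 L/kg = 280.5 L
LD = Vd × C = 280.5 × 11 = 3086 mg
CL = 0.693 × Vd / t½ = 0.693 × 280.5 / 52 = 3.738 L/h
D = CL × Css × τ / F = 3.738 × 11 × 6 / 0.36 = 685.3 mg

(a) 3090 mg; (b) 685 mg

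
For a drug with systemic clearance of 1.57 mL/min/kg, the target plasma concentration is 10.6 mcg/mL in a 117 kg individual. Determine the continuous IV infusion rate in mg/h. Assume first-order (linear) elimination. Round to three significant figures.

117 mg/h

CL = 1.57 mL/min/kg × 117 kg = 183.7 mL/min = 183.7 × 60/1000 = 11.02 L/h
At steady state, infusion rate equals elimination rate: rate in = CL × Css.
R₀ = 11.02 × 10.6 = 116.8 mg/h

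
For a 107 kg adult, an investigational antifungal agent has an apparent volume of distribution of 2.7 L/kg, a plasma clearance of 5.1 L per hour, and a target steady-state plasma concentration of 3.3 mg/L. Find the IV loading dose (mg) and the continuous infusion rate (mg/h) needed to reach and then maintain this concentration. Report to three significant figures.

Total Vd = 2.7 × 107 = 288.9 L
Loading: fill Vd to C_target → 288.9 L × 3.3 mg/L = 953.4 mg
Maintenance infusion rate = CL × Css = 5.100 × 3.3 = 16.83 mg/h

(a) 953 mg; (b) 16.8 mg/h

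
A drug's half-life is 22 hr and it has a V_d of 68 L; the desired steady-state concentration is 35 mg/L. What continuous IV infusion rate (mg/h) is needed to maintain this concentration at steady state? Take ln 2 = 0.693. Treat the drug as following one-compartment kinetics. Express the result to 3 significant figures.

75.0 mg/h

k = 0.693/22 = 0.03150 h⁻¹, so CL = k·Vd = 0.03150 × 68.00 = 2.142 L/h
Infusion rate = CL × Css = 2.142 × 35 = 74.97 mg/h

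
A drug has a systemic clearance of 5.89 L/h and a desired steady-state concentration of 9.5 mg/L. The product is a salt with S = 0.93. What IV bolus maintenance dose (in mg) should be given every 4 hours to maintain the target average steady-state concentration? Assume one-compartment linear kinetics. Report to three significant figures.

241 mg

At steady state, dose per interval replaces the amount cleared in that interval: S·D/τ = CL·Css.
D = CL × Css × τ / S = 5.890 × 9.5 × 4 / 0.93 = 240.7 mg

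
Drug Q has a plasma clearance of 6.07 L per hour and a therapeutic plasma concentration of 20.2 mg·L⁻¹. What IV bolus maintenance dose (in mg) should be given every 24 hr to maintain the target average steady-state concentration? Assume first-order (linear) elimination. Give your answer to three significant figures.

2940 mg

D = CL × Css × τ = 6.070 × 20.2 × 24 = 2943 mg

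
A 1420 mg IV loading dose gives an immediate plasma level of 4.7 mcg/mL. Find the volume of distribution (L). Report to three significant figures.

Immediately after an IV bolus, C₀ = Dose / Vd, so Vd = Dose / C₀.
Vd = 1420 / 4.7 = 302.1 L

302 L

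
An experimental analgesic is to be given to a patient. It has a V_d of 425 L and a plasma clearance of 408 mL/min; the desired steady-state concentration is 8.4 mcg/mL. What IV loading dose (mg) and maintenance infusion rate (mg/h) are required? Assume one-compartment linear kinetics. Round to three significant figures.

(a) 3570 mg; (b) 206 mg/h

LD = Vd · C_target = 425.0 × 8.4 = 3570 mg
CL = 408 mL/min = 408 × 0.06 = 24.48 L/h
Infusion rate = 24.48 L/h × 8.4 mg/L = 205.6 mg/h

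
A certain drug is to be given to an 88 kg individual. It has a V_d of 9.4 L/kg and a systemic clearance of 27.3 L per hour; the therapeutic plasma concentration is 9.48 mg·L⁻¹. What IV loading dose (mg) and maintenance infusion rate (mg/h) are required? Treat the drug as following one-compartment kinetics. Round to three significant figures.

Total Vd = 9.4 × 88 = 827.2 L
Loading: fill Vd to C_target → 827.2 L × 9.48 mg/L = 7842 mg
Maintenance: replace elimination → rate = CL × Css = 27.30 × 9.48 = 258.8 mg/h

(a) 7840 mg; (b) 259 mg/h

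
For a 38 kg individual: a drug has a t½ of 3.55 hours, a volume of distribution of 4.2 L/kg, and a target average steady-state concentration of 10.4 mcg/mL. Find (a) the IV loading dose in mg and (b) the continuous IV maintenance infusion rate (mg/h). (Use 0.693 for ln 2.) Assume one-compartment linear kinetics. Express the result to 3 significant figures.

Total Vd = 4.2 × 38 = 159.6 L
LD = Vd × C = 159.6 × 10.4 = 1660 mg
CL = 0.693 × Vd / t½ = 0.693 × 159.6 / 3.55 = 31.16 L/h
Infusion rate = CL × Css = 31.16 × 10.4 = 324.1 mg/h

(a) 1660 mg; (b) 324 mg/h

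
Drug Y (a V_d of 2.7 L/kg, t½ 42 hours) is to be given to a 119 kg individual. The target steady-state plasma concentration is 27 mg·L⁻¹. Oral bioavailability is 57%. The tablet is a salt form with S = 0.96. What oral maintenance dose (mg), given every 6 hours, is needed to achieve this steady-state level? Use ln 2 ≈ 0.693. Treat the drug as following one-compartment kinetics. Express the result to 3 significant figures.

1570 mg

Vd(total) = 119 kg × 2.7 L/kg = 321.3 L
CL = 0.693 × Vd / t½ = 0.693 × 321.3 / 42 = 5.301 L/h
D = CL × Css × τ / F / S = 5.301 × 27 × 6 / 0.57 / 0.96 = 1569 mg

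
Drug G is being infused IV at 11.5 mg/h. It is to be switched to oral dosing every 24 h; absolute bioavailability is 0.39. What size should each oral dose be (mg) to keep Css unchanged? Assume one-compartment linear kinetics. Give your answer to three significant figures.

To maintain the same Css, the systemic dosing rate must be unchanged: F·D/τ = infusion rate.
D = rate × τ / F = 11.5 × 24 / 0.39 = 707.7 mg

708 mg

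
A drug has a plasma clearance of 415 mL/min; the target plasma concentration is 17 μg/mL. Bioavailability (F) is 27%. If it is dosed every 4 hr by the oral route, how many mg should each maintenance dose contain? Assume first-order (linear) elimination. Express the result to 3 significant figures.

Convert clearance: 415 mL/min × 60 min/h ÷ 1000 mL/L = 24.90 L/h
D = CL × Css × τ / F = 24.90 × 17 × 4 / 0.27 = 6271 mg

6270 mg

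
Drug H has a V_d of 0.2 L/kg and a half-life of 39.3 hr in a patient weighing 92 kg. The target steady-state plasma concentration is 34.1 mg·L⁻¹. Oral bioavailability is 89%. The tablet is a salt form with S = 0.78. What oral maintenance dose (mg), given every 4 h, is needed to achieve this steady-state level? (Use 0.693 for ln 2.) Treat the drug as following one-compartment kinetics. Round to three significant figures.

Vd(total) = 92 kg × 0.2 L/kg = 18.40 L
CL = 0.693 × Vd / t½ = 0.693 × 18.40 / 39.3 = 0.3245 L/h
D = CL × Css × τ / F / S = 0.3245 × 34.1 × 4 / 0.89 / 0.78 = 63.76 mg

63.8 mg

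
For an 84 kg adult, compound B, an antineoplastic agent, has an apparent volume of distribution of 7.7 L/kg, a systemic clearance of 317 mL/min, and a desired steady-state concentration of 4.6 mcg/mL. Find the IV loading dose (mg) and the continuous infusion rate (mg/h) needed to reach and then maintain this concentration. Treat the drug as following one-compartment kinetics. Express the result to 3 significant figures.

Vd(total) = 84 kg × 7.7 L/kg = 646.8 L
LD = Vd · C_target = 646.8 × 4.6 = 2975 mg
Convert clearance: 317 mL/min × 60 min/h ÷ 1000 mL/L = 19.02 L/h
Infusion rate = 19.02 L/h × 4.6 mg/L = 87.49 mg/h

(a) 2980 mg; (b) 87.5 mg/h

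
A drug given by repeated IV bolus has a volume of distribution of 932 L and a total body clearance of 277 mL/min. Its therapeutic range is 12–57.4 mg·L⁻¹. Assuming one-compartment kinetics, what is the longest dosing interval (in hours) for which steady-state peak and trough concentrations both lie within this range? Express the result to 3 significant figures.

CL = 277 mL/min × 60/1000 = 16.62 L/h
k = CL / Vd = 16.62 / 932.0 = 0.01783 h⁻¹
Between IV bolus doses, concentration decays as C = C₀·e^(−kτ), so C_peak/C_trough = e^(kτ).
τ_max = ln(C_peak/C_trough) / k = ln(57.4/12) / 0.01783 = 1.565 / 0.01783 = 87.77 h

87.8 h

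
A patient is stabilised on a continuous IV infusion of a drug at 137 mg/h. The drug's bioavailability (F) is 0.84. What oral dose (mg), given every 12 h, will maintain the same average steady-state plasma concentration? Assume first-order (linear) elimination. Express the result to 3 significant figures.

1960 mg

To maintain the same Css, the systemic dosing rate must be unchanged: F·D/τ = infusion rate.
D = rate × τ / F = 137 × 12 / 0.84 = 1957 mg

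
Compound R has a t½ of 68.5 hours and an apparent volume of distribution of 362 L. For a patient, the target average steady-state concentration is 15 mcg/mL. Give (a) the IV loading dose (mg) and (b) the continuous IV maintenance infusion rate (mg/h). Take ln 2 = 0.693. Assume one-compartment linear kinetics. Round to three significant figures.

LD = Vd × C = 362.0 × 15 = 5430 mg
CL = 0.693 × Vd / t½ = 0.693 × 362.0 / 68.5 = 3.662 L/h
Infusion rate = CL × Css = 3.662 × 15 = 54.93 mg/h

(a) 5430 mg; (b) 54.9 mg/h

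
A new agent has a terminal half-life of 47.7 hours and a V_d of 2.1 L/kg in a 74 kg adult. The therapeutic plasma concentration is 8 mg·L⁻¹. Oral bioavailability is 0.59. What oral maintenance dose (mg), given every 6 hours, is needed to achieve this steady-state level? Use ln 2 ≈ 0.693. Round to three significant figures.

184 mg

Vd = 2.1 L/kg × 74 kg = 155.4 L
CL = 0.693 × Vd / t½ = 0.693 × 155.4 / 47.7 = 2.258 L/h
D = CL × Css × τ / F = 2.258 × 8 × 6 / 0.59 = 183.7 mg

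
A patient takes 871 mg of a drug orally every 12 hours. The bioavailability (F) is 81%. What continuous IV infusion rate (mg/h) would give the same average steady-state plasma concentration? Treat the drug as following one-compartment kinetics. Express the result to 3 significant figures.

58.8 mg/h

Equivalent systemic input: infusion rate = F·D/τ.
Rate = 0.81 × 871 / 12 = 58.79 mg/h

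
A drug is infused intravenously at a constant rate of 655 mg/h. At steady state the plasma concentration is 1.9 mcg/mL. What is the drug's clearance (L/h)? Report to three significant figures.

345 L/h

At steady state, infusion rate = CL × Css, so CL = rate / Css.
CL = 655 / 1.9 = 344.7 L/h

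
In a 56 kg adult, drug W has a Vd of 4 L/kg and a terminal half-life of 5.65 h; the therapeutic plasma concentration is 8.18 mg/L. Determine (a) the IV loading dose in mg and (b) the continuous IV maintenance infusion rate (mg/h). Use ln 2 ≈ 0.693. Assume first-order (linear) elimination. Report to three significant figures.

Vd = 4 L/kg × 56 kg = 224.0 L
LD = Vd × C = 224.0 × 8.18 = 1832 mg
CL = 0.693 × Vd / t½ = 0.693 × 224.0 / 5.65 = 27.47 L/h
Infusion rate = CL × Css = 27.47 × 8.18 = 224.7 mg/h

(a) 1830 mg; (b) 225 mg/h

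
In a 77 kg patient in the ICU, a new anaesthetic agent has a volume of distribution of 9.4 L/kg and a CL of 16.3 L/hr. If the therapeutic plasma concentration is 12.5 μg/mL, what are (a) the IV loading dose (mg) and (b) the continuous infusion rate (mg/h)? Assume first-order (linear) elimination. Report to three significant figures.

Vd = 9.4 L/kg × 77 kg = 723.8 L
LD = Vd · C_target = 723.8 × 12.5 = 9048 mg
Infusion rate = 16.30 L/h × 12.5 mg/L = 203.8 mg/h

(a) 9050 mg; (b) 204 mg/h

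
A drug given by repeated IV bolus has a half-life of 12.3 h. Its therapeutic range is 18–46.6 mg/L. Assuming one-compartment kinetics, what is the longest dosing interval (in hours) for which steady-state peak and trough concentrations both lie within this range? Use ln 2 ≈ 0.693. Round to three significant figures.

k = 0.693 / t½ = 0.693 / 12.3 = 0.05634 h⁻¹
Between IV bolus doses, concentration decays as C = C₀·e^(−kτ), so C_peak/C_trough = e^(kτ).
τ_max = ln(C_peak/C_trough) / k = ln(46.6/18) / 0.05634 = 0.9512 / 0.05634 = 16.88 h

16.9 h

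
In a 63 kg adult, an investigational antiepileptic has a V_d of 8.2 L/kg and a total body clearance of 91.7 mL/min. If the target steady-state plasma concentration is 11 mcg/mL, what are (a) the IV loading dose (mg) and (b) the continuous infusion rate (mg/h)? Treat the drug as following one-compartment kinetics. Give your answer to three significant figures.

Vd(total) = 63 kg × 8.2 L/kg = 516.6 L
LD = Vd · C_target = 516.6 × 11 = 5683 mg
CL = 91.7 mL/min × 60/1000 = 5.502 L/h
Maintenance: replace elimination → rate = CL × Css = 5.502 × 11 = 60.52 mg/h

(a) 5680 mg; (b) 60.5 mg/h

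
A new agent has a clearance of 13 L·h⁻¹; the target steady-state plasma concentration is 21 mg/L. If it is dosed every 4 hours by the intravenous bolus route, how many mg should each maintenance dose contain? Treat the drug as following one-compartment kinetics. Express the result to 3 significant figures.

1090 mg

D = CL × Css × τ = 13.00 × 21 × 4 = 1092 mg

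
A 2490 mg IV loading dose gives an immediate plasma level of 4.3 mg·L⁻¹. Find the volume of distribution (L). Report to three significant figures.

579 L

Immediately after an IV bolus, C₀ = Dose / Vd, so Vd = Dose / C₀.
Vd = 2490 / 4.3 = 579.1 L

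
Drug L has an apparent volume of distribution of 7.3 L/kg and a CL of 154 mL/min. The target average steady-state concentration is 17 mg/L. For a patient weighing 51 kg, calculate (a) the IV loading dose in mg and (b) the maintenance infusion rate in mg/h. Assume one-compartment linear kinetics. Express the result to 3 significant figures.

(a) 6330 mg; (b) 157 mg/h

Vd = 7.3 L/kg × 51 kg = 372.3 L
Loading dose = Vd × C = 372.3 × 17 = 6329 mg
CL = 154 mL/min × 60/1000 = 9.240 L/h
Maintenance infusion rate = CL × Css = 9.240 × 17 = 157.1 mg/h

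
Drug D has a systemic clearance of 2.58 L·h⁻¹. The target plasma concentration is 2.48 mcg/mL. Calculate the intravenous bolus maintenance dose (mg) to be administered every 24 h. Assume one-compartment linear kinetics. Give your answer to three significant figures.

D = CL × Css × τ = 2.580 × 2.48 × 24 = 153.6 mg

154 mg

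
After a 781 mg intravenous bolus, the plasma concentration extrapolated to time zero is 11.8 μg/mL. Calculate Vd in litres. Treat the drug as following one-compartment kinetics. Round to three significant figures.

Immediately after an IV bolus, C₀ = Dose / Vd, so Vd = Dose / C₀.
Vd = 781 / 11.8 = 66.19 L

66.2 L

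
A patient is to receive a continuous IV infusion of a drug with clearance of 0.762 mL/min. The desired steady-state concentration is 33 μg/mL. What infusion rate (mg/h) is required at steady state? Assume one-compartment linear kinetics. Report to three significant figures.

Convert clearance: 0.762 mL/min × 60 min/h ÷ 1000 mL/L = 0.04572 L/h
At steady state, infusion rate equals elimination rate: rate in = CL × Css.
Infusion rate = CL · Css = 0.04572 L/h × 33 mg/L = 1.509 mg/h

1.51 mg/h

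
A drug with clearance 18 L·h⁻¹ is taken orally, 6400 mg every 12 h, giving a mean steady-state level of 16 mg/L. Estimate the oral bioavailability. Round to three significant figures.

F·D/τ = CL·Css at steady state → F = CL·Css·τ / D.
F = 18 × 16 × 12 / 6400 = 0.540

0.540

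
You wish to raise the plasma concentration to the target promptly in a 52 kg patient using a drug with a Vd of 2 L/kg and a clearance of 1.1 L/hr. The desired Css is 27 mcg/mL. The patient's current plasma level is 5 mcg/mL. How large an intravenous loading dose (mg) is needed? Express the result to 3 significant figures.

2290 mg

Vd(total) = 52 kg × 2 L/kg = 104.0 L
Concentration deficit ΔC = 27 − 5 = 22.00 mg/L
LD = Vd × ΔC = 104.0 × 22.00 = 2288 mg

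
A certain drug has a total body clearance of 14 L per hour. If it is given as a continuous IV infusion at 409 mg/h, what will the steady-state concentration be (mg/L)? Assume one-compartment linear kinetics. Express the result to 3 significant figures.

Css = rate / CL = 409 / 14.00 = 29.21 mg/L

29.2 mg/L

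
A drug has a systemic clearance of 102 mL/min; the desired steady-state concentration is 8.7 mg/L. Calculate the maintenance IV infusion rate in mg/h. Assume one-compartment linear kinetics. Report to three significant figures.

Convert clearance: 102 mL/min × 60 min/h ÷ 1000 mL/L = 6.120 L/h
Rate = CL × Css = 6.120 × 8.7 = 53.24 mg/h

53.2 mg/h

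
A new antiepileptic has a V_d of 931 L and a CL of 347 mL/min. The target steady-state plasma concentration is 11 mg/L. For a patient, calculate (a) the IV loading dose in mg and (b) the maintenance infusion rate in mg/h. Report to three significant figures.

(a) 10200 mg; (b) 229 mg/h

LD = Vd · C_target = 931.0 × 11 = 10240 mg
CL = 347 mL/min = 347 × 0.06 = 20.82 L/h
Infusion rate = 20.82 L/h × 11 mg/L = 229.0 mg/h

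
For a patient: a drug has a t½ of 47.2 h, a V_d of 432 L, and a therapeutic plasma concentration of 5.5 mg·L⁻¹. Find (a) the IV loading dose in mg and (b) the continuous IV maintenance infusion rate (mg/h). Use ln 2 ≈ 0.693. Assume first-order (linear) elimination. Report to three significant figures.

(a) 2380 mg; (b) 34.9 mg/h

LD = Vd × C = 432.0 × 5.5 = 2376 mg
CL = 0.693 × Vd / t½ = 0.693 × 432.0 / 47.2 = 6.343 L/h
Infusion rate = CL × Css = 6.343 × 5.5 = 34.89 mg/h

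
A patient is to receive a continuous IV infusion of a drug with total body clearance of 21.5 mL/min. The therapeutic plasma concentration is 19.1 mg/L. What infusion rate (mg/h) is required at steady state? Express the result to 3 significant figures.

24.6 mg/h

CL = 21.5 mL/min × 60/1000 = 1.290 L/h
Rate = CL × Css = 1.290 × 19.1 = 24.64 mg/h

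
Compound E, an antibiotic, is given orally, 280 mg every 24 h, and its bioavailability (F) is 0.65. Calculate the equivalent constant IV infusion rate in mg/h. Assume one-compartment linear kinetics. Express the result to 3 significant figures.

Equivalent systemic input: infusion rate = F·D/τ.
Rate = 0.65 × 280 / 24 = 7.583 mg/h

7.58 mg/h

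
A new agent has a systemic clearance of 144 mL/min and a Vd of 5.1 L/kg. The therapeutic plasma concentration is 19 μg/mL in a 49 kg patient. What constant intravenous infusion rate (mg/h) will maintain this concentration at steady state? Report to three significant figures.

CL = 144 mL/min × 60/1000 = 8.640 L/h
Rate = CL × Css = 8.640 × 19 = 164.2 mg/h

164 mg/h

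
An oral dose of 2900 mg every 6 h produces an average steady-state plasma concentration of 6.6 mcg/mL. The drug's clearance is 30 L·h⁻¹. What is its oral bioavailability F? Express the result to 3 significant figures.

0.410

F·D/τ = CL·Css at steady state → F = CL·Css·τ / D.
F = 30 × 6.6 × 6 / 2900 = 0.410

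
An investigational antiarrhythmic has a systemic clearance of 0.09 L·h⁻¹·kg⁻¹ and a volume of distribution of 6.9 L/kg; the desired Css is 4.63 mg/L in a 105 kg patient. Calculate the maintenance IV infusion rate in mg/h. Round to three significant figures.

43.8 mg/h

CL = 0.09 L·h⁻¹·kg⁻¹ × 105 kg = 9.450 L/h
Vd does not affect the maintenance rate; only clearance governs steady-state input.
R₀ = 9.450 × 4.63 = 43.75 mg/h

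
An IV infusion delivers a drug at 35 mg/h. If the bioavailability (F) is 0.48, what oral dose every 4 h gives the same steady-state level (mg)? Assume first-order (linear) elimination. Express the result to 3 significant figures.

292 mg

To maintain the same Css, the systemic dosing rate must be unchanged: F·D/τ = infusion rate.
D = rate × τ / F = 35 × 4 / 0.48 = 291.7 mg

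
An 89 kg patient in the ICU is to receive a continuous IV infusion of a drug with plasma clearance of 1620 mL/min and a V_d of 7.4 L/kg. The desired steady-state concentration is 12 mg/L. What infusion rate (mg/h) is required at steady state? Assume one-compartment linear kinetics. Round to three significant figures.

CL = 1620 mL/min = 1620 × 0.06 = 97.20 L/h
At steady state, infusion rate equals elimination rate: rate in = CL × Css.
R₀ = 97.20 × 12 = 1166 mg/h

1170 mg/h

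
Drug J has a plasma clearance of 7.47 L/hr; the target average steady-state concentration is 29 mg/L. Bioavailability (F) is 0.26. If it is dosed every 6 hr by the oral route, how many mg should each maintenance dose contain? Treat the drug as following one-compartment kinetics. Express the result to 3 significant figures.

5000 mg

D = CL × Css × τ / F = 7.470 × 29 × 6 / 0.26 = 4999 mg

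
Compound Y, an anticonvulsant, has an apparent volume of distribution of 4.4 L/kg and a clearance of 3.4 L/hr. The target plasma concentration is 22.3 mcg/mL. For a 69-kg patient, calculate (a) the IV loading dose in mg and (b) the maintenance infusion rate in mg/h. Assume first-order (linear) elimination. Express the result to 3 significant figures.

(a) 6770 mg; (b) 75.8 mg/h

Vd(total) = 69 kg × 4.4 L/kg = 303.6 L
Loading dose = Vd × C = 303.6 × 22.3 = 6770 mg
Maintenance: replace elimination → rate = CL × Css = 3.400 × 22.3 = 75.82 mg/h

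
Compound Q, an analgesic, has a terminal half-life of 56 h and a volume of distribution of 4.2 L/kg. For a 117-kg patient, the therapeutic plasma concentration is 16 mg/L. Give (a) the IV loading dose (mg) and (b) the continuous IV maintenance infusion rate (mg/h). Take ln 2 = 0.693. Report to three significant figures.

(a) 7860 mg; (b) 97.3 mg/h

Total Vd = 4.2 × 117 = 491.4 L
LD = Vd × C = 491.4 × 16 = 7862 mg
CL = 0.693 × Vd / t½ = 0.693 × 491.4 / 56 = 6.081 L/h
Infusion rate = CL × Css = 6.081 × 16 = 97.30 mg/h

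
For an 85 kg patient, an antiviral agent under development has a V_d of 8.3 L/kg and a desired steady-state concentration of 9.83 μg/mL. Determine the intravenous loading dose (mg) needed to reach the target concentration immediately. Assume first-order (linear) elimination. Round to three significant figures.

Vd(total) = 85 kg × 8.3 L/kg = 705.5 L
LD = Vd × C = 705.5 × 9.830 = 6935 mg

6940 mg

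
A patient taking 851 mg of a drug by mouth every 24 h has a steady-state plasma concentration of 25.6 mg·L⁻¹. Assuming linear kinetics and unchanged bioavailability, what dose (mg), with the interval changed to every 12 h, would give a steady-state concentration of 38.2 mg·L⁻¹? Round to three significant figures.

635 mg

With linear kinetics, Css is proportional to dose rate (D/τ) at fixed clearance.
D₂ = D₁ × (Css,target / Css,current) × (τ₂/τ₁) = 851 × (38.2/25.6) × (12/24) = 634.9 mg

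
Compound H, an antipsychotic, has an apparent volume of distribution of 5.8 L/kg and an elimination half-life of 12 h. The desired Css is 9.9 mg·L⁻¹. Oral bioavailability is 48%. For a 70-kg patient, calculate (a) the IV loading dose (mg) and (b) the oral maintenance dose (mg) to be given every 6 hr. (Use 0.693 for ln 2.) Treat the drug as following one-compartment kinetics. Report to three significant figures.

Vd = 5.8 L/kg × 70 kg = 406.0 L
LD = Vd × C = 406.0 × 9.9 = 4019 mg
CL = 0.693 × Vd / t½ = 0.693 × 406.0 / 12 = 23.45 L/h
D = CL × Css × τ / F = 23.45 × 9.9 × 6 / 0.48 = 2902 mg

(a) 4020 mg; (b) 2900 mg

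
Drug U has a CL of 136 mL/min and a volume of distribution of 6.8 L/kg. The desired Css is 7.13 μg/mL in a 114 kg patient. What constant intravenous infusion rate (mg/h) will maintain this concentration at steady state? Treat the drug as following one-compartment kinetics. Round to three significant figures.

CL = 136 mL/min × 60/1000 = 8.160 L/h
Infusion rate = CL · Css = 8.160 L/h × 7.13 mg/L = 58.18 mg/h

58.2 mg/h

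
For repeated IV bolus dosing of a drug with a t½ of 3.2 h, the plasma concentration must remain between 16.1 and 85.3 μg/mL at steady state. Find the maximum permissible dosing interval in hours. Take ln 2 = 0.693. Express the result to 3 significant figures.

k = 0.693 / t½ = 0.693 / 3.2 = 0.2166 h⁻¹
Between IV bolus doses, concentration decays as C = C₀·e^(−kτ), so C_peak/C_trough = e^(kτ).
τ_max = ln(C_peak/C_trough) / k = ln(85.3/16.1) / 0.2166 = 1.667 / 0.2166 = 7.696 h

7.70 h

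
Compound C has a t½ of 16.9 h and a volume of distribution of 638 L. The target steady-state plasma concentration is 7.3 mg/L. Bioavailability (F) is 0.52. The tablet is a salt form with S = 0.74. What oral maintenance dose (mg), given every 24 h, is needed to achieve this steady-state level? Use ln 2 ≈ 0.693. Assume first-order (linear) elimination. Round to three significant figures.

k = 0.693/16.9 = 0.04101 h⁻¹, so CL = k·Vd = 0.04101 × 638.0 = 26.16 L/h
D = CL × Css × τ / F / S = 26.16 × 7.3 × 24 / 0.52 / 0.74 = 11910 mg

11900 mg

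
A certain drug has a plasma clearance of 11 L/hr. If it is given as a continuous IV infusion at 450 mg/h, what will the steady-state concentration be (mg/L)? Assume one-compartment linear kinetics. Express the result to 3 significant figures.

Css = rate / CL = 450 / 11.00 = 40.91 mg/L

40.9 mg/L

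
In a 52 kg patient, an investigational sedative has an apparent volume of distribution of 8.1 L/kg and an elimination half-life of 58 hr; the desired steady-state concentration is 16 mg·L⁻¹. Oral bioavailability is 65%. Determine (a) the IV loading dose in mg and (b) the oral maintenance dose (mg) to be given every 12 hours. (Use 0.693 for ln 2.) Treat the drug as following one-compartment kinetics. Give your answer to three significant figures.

Vd(total) = 52 kg × 8.1 L/kg = 421.2 L
LD = Vd × C = 421.2 × 16 = 6739 mg
CL = 0.693 × Vd / t½ = 0.693 × 421.2 / 58 = 5.033 L/h
D = CL × Css × τ / F = 5.033 × 16 × 12 / 0.65 = 1487 mg

(a) 6740 mg; (b) 1490 mg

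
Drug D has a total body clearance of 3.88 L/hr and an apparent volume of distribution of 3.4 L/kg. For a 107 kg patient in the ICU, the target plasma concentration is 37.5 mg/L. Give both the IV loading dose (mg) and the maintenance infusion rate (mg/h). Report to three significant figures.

(a) 13600 mg; (b) 146 mg/h

Vd = 3.4 L/kg × 107 kg = 363.8 L
Loading dose = Vd × C = 363.8 × 37.5 = 13640 mg
Infusion rate = 3.880 L/h × 37.5 mg/L = 145.5 mg/h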